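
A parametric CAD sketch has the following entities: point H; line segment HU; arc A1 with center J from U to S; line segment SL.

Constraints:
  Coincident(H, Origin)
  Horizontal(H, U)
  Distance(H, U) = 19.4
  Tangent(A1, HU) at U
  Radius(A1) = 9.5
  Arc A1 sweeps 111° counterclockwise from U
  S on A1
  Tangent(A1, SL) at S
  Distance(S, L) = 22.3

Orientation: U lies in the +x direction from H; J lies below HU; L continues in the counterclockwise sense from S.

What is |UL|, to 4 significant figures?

33.73

On A1, U sits at bearing 90° from J; a 111° counterclockwise sweep puts S at bearing 201°, so S = J + 9.5·(cos 201°, sin 201°) = (10.53, -12.90). Since A1 is tangent to SL there, JS ⟂ SL, so SL runs along (−sin 201°, cos 201°); with |SL| = 22.3, L = (18.52, -33.72). Then |UL| = |L − U| = 33.73.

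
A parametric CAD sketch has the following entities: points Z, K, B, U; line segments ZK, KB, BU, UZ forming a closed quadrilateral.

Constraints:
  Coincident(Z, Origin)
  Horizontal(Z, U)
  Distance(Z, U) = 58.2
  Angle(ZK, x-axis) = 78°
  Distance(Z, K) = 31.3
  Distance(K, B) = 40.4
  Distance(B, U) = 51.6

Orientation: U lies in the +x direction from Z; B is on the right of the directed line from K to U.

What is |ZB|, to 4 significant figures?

12.34

Z is at the origin; Z and U share the same y with |ZU| = 58.2 and U in +x, so U = (58.2, 0). ZK runs at 78.0° with |ZK| = 31.3, so K = (6.508, 30.62). B is determined by |KB| = 40.4 and |BU| = 51.6 together: it lies at the intersection of circle(K, 40.4) and circle(U, 51.6). With |KU| = 60.08, the foot of the radical line on KU is 21.46 from K and the perpendicular offset is √(40.4² − 21.46²) = 34.23. Taking the right-of-KU solution: B = (7.534, -9.771).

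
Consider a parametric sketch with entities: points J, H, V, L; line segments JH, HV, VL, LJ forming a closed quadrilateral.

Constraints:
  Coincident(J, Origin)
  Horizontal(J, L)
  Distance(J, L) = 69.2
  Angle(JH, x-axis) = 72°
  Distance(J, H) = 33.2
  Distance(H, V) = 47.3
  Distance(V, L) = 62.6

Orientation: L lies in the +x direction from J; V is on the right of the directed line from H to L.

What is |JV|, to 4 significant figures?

17.90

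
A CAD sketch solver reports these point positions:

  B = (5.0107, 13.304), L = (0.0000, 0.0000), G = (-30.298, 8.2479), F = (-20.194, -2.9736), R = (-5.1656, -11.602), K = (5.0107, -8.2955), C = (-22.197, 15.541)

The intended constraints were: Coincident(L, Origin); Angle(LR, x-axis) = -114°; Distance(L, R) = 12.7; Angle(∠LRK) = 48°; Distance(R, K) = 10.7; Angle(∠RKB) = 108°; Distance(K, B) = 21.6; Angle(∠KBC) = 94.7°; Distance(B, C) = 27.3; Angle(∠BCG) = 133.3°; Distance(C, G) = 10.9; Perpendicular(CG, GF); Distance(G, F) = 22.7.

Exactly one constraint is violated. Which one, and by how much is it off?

Distance(G, F) = 22.7 — off by 7.60.

L = (0.00, 0.00) ✓; LR at -114.0° ✓; |LR| = 12.70 ✓; ∠LRK = 48.00° ✓; |RK| = 10.70 ✓; ∠RKB = 108.0° ✓; |KB| = 21.60 ✓; ∠KBC = 94.70° ✓; |BC| = 27.30 ✓; ∠BCG = 133.3° ✓; |CG| = 10.90 ✓; ∠(CG, GF) = 90.00° ✓; |GF| = 15.10 ✗.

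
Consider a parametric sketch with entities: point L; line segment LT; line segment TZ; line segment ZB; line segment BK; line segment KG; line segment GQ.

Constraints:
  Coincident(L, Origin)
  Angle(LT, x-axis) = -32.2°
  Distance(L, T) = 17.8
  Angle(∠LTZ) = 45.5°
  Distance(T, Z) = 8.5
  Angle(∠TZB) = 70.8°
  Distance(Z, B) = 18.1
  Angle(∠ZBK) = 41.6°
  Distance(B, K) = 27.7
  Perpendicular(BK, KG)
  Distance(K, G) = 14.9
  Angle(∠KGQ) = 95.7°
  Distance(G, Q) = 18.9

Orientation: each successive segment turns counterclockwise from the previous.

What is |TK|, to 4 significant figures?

11.69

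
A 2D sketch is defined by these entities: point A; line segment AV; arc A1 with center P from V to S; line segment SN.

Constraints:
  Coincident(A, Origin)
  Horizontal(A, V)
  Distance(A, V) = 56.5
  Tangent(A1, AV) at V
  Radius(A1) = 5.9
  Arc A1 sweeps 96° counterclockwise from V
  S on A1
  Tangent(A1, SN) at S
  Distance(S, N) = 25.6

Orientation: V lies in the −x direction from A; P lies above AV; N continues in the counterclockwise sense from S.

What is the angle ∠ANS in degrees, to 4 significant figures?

53.04°

A is at the origin; AV is horizontal with |AV| = 56.5 and V on the −x side, so V = (-56.50, 0.000). A1 meets AV tangentially, so PV is at right angles to AV, so P = V + (0, 5.9) = (-56.50, 5.900). On A1, V sits at bearing -90° from P; a 96° counterclockwise sweep puts S at bearing 6°, so S = P + 5.9·(cos 6°, sin 6°) = (-50.63, 6.517). The tangent condition forces PS to be normal to SN, so SN runs along (−sin 6°, cos 6°); with |SN| = 25.6, N = (-53.31, 31.98). Then cos ∠ANS = NA·NS / (|NA||NS|), giving 53.04°.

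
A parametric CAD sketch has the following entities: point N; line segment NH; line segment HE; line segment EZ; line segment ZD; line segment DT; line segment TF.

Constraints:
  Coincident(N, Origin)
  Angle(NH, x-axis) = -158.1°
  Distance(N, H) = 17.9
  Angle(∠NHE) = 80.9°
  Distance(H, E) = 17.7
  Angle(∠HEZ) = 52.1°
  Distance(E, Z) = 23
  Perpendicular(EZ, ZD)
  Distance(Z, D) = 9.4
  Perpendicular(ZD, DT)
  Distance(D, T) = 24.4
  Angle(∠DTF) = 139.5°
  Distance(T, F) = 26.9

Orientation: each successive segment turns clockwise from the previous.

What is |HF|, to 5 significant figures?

39.455

N is at the origin; NH runs at -158.1° with length 17.9, so H = (-16.608, -6.6765). ∠NHE = 80.9° gives HE at 102.80° from the x-axis; with |HE| = 17.7, E = (-20.530, 10.584). ∠HEZ = 52.1° gives EZ at -25.100° from the x-axis; with |EZ| = 23.0, Z = (0.29841, 0.82708). EZ ⟂ ZD, so ZD runs at -115.10°; with |ZD| = 9.4, D = (-3.6891, -7.6853). ZD is perpendicular to DT, so DT runs at 154.90°; with |DT| = 24.4, T = (-25.785, 2.6652). ∠DTF = 139.5° gives TF at 114.40° from the x-axis; with |TF| = 26.9, F = (-36.897, 27.163). Then |HF| = |F − H| = 39.455.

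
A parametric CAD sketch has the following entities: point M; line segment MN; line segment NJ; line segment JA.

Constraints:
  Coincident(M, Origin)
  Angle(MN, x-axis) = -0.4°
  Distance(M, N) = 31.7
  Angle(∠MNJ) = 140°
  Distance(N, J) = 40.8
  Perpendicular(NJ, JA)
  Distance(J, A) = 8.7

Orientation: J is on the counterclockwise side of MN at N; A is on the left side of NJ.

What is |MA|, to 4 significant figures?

66.12

∠MNJ = 140.0°, so NJ runs at -0.4° + (180° − 140.0°) = 39.60° from the x-axis; with |NJ| = 40.8, J = N + 40.8·(cos 39.60°, sin 39.60°) = (63.14, 25.79). NJ is perpendicular to JA; with |JA| = 8.7 on the left of NJ, A = J + 8.7·(-0.6374, 0.7705) = (57.59, 32.49). Then |MA| = |A − M| = 66.12.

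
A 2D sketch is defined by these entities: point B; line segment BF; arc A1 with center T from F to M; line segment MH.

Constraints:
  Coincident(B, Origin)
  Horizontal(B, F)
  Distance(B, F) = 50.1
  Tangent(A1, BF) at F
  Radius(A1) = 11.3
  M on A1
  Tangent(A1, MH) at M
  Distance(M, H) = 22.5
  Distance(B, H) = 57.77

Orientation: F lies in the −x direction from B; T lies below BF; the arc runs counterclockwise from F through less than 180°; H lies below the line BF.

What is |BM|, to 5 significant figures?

61.770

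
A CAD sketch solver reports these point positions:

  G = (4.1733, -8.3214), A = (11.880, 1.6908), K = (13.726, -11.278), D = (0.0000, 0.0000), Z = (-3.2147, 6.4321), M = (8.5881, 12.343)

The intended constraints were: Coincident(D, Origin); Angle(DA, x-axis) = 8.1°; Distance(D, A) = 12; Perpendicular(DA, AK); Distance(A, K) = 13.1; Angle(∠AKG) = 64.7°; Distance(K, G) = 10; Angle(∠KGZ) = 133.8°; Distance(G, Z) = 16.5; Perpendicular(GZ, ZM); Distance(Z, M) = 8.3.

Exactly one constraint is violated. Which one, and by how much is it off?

Distance(Z, M) = 8.3 — off by 4.90.

D = (0.00, 0.00) ✓; DA at 8.100° ✓; |DA| = 12.00 ✓; ∠(DA, AK) = 90.00° ✓; |AK| = 13.10 ✓; ∠AKG = 64.70° ✓; |KG| = 10.00 ✓; ∠KGZ = 133.8° ✓; |GZ| = 16.50 ✓; ∠(GZ, ZM) = 90.00° ✓; |ZM| = 13.20 ✗.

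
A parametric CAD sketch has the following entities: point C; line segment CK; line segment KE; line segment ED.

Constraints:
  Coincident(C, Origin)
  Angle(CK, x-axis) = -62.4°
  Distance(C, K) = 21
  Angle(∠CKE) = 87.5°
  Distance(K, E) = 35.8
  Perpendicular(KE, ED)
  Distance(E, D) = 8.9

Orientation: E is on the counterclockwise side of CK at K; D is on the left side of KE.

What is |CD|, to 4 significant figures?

36.92

∠CKE = 87.5°, so KE runs at -62.4° + (180° − 87.5°) = 30.10° from the x-axis; with |KE| = 35.8, E = K + 35.8·(cos 30.10°, sin 30.10°) = (40.70, -0.6562). The perpendicularity gives ED at right angles to KE; with |ED| = 8.9 on the left of KE, D = E + 8.9·(-0.5015, 0.8652) = (36.24, 7.044). Then |CD| = |D − C| = 36.92.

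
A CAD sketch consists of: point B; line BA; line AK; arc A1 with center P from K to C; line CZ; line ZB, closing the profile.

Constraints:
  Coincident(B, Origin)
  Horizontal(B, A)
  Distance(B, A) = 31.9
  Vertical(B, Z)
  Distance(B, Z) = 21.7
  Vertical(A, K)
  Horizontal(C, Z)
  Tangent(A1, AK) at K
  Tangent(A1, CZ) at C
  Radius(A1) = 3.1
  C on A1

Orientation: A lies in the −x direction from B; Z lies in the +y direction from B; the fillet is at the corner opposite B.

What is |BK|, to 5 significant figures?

36.927

B is at the origin; BA is horizontal with |BA| = 31.9 and A on the −x side, so A = (-31.900, 0.0000). BZ is vertical with |BZ| = 21.7 and Z on the +y side, so Z = (0.0000, 21.700). The virtual corner opposite B is at (-31.900, 21.700). Tangency of A1 to AK means the radius PK is perpendicular to AK and the tangent condition forces PC to be normal to CZ, with radius 3.1, so the center P sits 3.1 in from both sides at P = (-28.800, 18.600). That places the tangent points at K = (-31.900, 18.600) on AK and C = (-28.800, 21.700) on CZ. Then |BK| = |K − B| = 36.927.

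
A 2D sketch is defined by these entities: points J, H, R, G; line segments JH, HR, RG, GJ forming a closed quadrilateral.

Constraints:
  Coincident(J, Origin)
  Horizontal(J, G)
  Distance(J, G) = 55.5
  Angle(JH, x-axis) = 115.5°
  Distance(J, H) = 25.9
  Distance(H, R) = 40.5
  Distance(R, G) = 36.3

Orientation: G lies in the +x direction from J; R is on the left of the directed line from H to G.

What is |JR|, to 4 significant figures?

38.61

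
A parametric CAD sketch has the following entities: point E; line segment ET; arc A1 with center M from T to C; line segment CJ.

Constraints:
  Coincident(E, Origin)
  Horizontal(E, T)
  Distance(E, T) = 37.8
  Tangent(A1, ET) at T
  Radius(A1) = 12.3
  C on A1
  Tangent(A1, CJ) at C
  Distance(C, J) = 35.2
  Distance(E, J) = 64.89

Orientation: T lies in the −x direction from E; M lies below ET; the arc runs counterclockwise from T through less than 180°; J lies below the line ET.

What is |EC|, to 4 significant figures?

52.01

E is at the origin; E and T share the same y with |ET| = 37.8 and T on the −x side, so T = (-37.80, 0.000). The tangent condition forces MT to be normal to ET, so M = T + (0, -12.3) = (-37.80, -12.30). Since MC ⟂ CJ (tangency), |MJ| = √(12.3² + 35.2²) = 37.29 regardless of where C sits on A1. So J lies on both circle(E, 64.89) and circle(M, 37.29); the below-ET intersection is J = (-42.16, -49.33). C is the foot of the tangent from J: C = (-49.81, -14.97).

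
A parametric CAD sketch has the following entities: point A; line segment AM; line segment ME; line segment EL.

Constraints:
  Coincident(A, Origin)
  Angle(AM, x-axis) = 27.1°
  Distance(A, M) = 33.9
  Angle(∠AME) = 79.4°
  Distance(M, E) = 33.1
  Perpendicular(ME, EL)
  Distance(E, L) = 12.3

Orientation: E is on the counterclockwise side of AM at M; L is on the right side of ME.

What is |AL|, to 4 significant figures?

52.94

A is at the origin; AM runs at 27.1° with length 33.9, so M = 33.9·(cos 27.1°, sin 27.1°) = (30.18, 15.44). ∠AME = 79.4°, so ME runs at 27.1° + (180° − 79.4°) = 127.7° from the x-axis; with |ME| = 33.1, E = M + 33.1·(cos 127.7°, sin 127.7°) = (9.937, 41.63). ME ⟂ EL; with |EL| = 12.3 on the right of ME, L = E + 12.3·(0.7912, 0.6115) = (19.67, 49.15). Then |AL| = |L − A| = 52.94.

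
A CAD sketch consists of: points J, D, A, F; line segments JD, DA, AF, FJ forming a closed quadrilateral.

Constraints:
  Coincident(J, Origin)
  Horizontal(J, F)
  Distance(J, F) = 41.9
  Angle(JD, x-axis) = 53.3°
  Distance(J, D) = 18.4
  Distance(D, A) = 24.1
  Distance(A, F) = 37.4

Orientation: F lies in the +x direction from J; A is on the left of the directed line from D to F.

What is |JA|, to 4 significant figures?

42.50

J is at the origin; JF is horizontal with |JF| = 41.9 and F in +x, so F = (41.9, 0). JD runs at 53.3° with |JD| = 18.4, so D = (11.00, 14.75). A is determined by |DA| = 24.1 and |AF| = 37.4 together: it lies at the intersection of circle(D, 24.1) and circle(F, 37.4). With |DF| = 34.24, the foot of the radical line on DF is 5.179 from D and the perpendicular offset is √(24.1² − 5.179²) = 23.54. Taking the left-of-DF solution: A = (25.81, 33.76).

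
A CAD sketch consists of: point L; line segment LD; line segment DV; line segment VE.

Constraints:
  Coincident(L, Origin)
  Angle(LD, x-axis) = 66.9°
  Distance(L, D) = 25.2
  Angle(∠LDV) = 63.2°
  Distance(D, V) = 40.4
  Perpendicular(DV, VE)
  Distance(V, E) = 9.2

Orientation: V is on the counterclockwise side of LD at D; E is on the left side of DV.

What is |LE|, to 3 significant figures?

31.9

L is at the origin; LD runs at 66.9° with length 25.2, so D = 25.2·(cos 66.9°, sin 66.9°) = (9.89, 23.2). ∠LDV = 63.2°, so DV runs at 66.9° + (180° − 63.2°) = 184° from the x-axis; with |DV| = 40.4, V = D + 40.4·(cos 184°, sin 184°) = (-30.4, 20.6). DV is perpendicular to VE; with |VE| = 9.2 on the left of DV, E = V + 9.2·(0.0645, -0.998) = (-29.8, 11.4). Then |LE| = |E − L| = 31.9.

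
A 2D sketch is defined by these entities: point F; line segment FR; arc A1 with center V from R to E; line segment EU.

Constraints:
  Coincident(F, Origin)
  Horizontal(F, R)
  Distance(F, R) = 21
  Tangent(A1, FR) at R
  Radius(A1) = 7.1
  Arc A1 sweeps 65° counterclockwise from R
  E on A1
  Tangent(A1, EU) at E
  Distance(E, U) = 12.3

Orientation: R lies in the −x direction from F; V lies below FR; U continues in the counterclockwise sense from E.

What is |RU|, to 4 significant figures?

19.18

On A1, R sits at bearing 90° from V; a 65° counterclockwise sweep puts E at bearing 155°, so E = V + 7.1·(cos 155°, sin 155°) = (-27.43, -4.099). The tangent condition forces VE to be normal to EU, so EU runs along (−sin 155°, cos 155°); with |EU| = 12.3, U = (-32.63, -15.25). Then |RU| = |U − R| = 19.18.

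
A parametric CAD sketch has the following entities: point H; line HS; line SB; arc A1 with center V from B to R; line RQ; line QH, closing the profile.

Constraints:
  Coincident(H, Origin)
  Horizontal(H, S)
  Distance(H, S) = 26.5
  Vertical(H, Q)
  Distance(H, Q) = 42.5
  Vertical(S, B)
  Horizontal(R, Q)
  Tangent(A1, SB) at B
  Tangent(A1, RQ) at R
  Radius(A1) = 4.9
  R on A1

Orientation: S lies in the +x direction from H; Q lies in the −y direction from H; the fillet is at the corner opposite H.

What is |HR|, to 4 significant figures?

47.67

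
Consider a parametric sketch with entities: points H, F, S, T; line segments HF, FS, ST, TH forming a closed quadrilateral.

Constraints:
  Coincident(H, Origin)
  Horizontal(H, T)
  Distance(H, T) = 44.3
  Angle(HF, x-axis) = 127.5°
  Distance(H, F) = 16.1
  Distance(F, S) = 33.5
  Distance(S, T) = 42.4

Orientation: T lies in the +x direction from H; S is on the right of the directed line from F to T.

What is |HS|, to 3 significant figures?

17.9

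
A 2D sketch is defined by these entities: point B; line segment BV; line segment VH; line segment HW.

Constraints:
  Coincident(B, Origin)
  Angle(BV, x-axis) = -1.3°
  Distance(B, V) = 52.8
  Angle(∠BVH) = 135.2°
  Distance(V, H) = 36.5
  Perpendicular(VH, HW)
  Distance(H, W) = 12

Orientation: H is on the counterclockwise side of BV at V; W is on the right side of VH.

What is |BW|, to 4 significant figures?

88.84

∠BVH = 135.2°, so VH runs at -1.3° + (180° − 135.2°) = 43.50° from the x-axis; with |VH| = 36.5, H = V + 36.5·(cos 43.50°, sin 43.50°) = (79.26, 23.93). VH is perpendicular to HW; with |HW| = 12.0 on the right of VH, W = H + 12.0·(0.6884, -0.7254) = (87.52, 15.22). Then |BW| = |W − B| = 88.84.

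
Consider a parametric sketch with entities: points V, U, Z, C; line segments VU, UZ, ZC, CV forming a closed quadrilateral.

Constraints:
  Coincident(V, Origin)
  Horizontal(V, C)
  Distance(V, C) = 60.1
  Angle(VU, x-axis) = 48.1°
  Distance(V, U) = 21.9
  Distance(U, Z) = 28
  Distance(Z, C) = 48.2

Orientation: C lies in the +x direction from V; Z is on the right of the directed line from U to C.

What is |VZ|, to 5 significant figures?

17.719

V is at the origin; VC is horizontal with |VC| = 60.1 and C in +x, so C = (60.1, 0). VU runs at 48.1° with |VU| = 21.9, so U = (14.626, 16.300). Z is determined by |UZ| = 28.0 and |ZC| = 48.2 together: it lies at the intersection of circle(U, 28.0) and circle(C, 48.2). With |UC| = 48.308, the foot of the radical line on UC is 8.2222 from U and the perpendicular offset is √(28.0² − 8.2222²) = 26.766. Taking the right-of-UC solution: Z = (13.334, -11.670).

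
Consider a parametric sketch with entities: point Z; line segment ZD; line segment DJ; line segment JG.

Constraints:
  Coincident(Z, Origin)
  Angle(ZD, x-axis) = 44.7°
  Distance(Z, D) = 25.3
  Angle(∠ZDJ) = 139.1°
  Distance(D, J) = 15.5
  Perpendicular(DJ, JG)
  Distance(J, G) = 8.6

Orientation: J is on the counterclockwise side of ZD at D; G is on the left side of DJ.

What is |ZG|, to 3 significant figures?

35.5

∠ZDJ = 139.1°, so DJ runs at 44.7° + (180° − 139.1°) = 85.6° from the x-axis; with |DJ| = 15.5, J = D + 15.5·(cos 85.6°, sin 85.6°) = (19.2, 33.3). The perpendicularity gives JG at right angles to DJ; with |JG| = 8.6 on the left of DJ, G = J + 8.6·(-0.997, 0.0767) = (10.6, 33.9). Then |ZG| = |G − Z| = 35.5.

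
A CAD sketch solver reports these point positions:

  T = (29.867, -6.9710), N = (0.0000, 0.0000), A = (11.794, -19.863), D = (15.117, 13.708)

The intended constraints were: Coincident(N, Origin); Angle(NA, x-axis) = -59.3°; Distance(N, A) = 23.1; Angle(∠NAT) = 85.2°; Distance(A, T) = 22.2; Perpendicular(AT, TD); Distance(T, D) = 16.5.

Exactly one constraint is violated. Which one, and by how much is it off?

Distance(T, D) = 16.5 — off by 8.90.

N = (0.00, 0.00) ✓; NA at -59.30° ✓; |NA| = 23.10 ✓; ∠NAT = 85.20° ✓; |AT| = 22.20 ✓; ∠(AT, TD) = 90.00° ✓; |TD| = 25.40 ✗.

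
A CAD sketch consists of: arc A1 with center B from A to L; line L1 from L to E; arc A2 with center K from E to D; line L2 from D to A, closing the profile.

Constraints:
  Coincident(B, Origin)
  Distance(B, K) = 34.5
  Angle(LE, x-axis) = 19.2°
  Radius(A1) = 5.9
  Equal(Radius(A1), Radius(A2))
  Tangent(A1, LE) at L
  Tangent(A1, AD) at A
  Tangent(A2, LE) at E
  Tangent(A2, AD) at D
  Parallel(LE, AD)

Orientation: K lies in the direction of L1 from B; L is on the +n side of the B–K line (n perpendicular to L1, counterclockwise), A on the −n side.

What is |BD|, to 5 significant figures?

35.001

The slot axis is L1's direction at 19.2°, so u = (cos 19.2°, sin 19.2°) = (0.94438, 0.32887) and n = (−sin 19.2°, cos 19.2°) = (-0.32887, 0.94438). B is at the origin and K lies 34.5 along u from B, so K = 34.5·u = (32.581, 11.346). Tangency of A1 to both parallel lines with radius 5.9 puts L and A at B ± 5.9·n: L = (-1.9403, 5.5718), A = (1.9403, -5.5718). Equal radii place E and D the same way about K: E = K + 5.9·n = (30.641, 16.918), D = K − 5.9·n = (34.521, 5.7741). Then |BD| = |D − B| = 35.001.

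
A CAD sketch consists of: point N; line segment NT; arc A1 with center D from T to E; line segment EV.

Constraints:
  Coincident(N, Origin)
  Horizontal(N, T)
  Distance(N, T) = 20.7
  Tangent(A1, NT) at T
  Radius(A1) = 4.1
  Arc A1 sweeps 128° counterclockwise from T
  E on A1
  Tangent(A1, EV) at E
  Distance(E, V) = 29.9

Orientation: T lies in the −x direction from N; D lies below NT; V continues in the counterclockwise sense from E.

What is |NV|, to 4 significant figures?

30.69

On A1, T sits at bearing 90° from D; a 128° counterclockwise sweep puts E at bearing 218°, so E = D + 4.1·(cos 218°, sin 218°) = (-23.93, -6.624). Tangency of A1 to EV means the radius DE is perpendicular to EV, so EV runs along (−sin 218°, cos 218°); with |EV| = 29.9, V = (-5.523, -30.19). Then |NV| = |V − N| = 30.69.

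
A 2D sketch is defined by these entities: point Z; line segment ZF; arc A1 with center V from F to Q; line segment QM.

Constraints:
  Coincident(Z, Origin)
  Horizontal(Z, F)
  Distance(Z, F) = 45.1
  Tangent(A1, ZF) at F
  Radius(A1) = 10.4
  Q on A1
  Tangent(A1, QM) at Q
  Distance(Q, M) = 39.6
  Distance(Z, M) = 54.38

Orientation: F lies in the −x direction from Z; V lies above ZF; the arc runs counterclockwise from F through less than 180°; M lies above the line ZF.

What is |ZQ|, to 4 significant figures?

35.89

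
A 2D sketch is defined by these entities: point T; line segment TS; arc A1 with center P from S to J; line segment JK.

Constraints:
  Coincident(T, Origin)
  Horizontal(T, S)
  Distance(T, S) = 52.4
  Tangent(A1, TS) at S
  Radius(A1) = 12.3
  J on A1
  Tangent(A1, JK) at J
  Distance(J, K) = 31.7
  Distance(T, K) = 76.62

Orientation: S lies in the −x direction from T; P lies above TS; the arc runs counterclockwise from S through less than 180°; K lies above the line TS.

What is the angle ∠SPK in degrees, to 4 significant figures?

163.4°

Checks: |PJ| = 12.30 ✓; ∠(PJ, JK) = 90.00° ✓; |JK| = 31.70 ✓; |TK| = 76.62 ✓.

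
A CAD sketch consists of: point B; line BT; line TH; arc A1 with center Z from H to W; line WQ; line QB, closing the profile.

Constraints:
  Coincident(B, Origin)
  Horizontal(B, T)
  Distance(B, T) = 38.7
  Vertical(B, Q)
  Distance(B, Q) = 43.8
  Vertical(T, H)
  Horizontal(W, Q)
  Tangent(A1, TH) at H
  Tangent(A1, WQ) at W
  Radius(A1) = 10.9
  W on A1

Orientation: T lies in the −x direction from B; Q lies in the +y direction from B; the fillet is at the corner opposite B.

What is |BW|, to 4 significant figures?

51.88

B is at the origin; B and T share the same y with |BT| = 38.7 and T on the −x side, so T = (-38.70, 0.000). B and Q share the same x with |BQ| = 43.8 and Q on the +y side, so Q = (0.000, 43.80). The virtual corner opposite B is at (-38.70, 43.80). The tangent condition forces ZH to be normal to TH and A1 meets WQ tangentially, so ZW is at right angles to WQ, with radius 10.9, so the center Z sits 10.9 in from both sides at Z = (-27.80, 32.90). That places the tangent points at H = (-38.70, 32.90) on TH and W = (-27.80, 43.80) on WQ. Then |BW| = |W − B| = 51.88.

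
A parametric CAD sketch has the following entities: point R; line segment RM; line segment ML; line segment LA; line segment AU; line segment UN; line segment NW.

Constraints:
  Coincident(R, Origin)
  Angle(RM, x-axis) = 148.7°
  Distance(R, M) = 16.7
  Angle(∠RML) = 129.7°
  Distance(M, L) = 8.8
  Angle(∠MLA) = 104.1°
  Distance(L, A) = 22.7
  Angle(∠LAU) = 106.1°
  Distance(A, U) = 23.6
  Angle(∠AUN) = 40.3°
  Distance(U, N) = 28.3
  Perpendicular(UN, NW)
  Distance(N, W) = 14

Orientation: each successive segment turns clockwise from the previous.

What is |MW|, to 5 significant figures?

20.397

R is at the origin; RM runs at 148.7° with length 16.7, so M = (-14.269, 8.6760). ∠RML = 129.7° gives ML at 98.400° from the x-axis; with |ML| = 8.8, L = (-15.555, 17.382). ∠MLA = 104.1° gives LA at 22.500° from the x-axis; with |LA| = 22.7, A = (5.4171, 26.068). ∠LAU = 106.1° gives AU at -51.400° from the x-axis; with |AU| = 23.6, U = (20.141, 7.6246). ∠AUN = 40.3° gives UN at 168.90° from the x-axis; with |UN| = 28.3, N = (-7.6300, 13.073). UN ⟂ NW, so NW runs at 78.900°; with |NW| = 14.0, W = (-4.9346, 26.811). Then |MW| = |W − M| = 20.397.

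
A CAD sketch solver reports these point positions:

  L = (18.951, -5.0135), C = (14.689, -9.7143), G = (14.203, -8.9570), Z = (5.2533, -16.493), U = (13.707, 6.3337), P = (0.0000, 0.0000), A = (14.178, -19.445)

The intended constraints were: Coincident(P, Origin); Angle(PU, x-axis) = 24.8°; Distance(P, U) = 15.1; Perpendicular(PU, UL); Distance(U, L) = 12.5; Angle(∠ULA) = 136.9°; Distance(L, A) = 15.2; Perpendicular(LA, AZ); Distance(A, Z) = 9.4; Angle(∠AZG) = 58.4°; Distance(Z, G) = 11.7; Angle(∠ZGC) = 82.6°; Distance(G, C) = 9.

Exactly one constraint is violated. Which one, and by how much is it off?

Distance(G, C) = 9 — off by 8.10.

P = (0.00, 0.00) ✓; PU at 24.80° ✓; |PU| = 15.10 ✓; ∠(PU, UL) = 90.00° ✓; |UL| = 12.50 ✓; ∠ULA = 136.9° ✓; |LA| = 15.20 ✓; ∠(LA, AZ) = 90.00° ✓; |AZ| = 9.400 ✓; ∠AZG = 58.40° ✓; |ZG| = 11.70 ✓; ∠ZGC = 82.59° ✓; |GC| = 0.8998 ✗.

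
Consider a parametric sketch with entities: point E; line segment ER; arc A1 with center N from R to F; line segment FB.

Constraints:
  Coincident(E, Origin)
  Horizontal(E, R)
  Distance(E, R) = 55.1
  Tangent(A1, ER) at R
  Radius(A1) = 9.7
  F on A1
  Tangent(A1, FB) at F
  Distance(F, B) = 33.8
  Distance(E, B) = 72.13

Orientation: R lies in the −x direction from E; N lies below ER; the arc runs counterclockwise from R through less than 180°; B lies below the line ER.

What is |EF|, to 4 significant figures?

65.63

E is at the origin; E and R share the same y with |ER| = 55.1 and R on the −x side, so R = (-55.10, 0.000). Since A1 is tangent to ER there, NR ⟂ ER, so N = R + (0, -9.7) = (-55.10, -9.700). Since NF ⟂ FB (tangency), |NB| = √(9.7² + 33.8²) = 35.16 regardless of where F sits on A1. So B lies on both circle(E, 72.13) and circle(N, 35.16); the below-ER intersection is B = (-56.50, -44.84). F is the foot of the tangent from B: F = (-64.52, -12.00).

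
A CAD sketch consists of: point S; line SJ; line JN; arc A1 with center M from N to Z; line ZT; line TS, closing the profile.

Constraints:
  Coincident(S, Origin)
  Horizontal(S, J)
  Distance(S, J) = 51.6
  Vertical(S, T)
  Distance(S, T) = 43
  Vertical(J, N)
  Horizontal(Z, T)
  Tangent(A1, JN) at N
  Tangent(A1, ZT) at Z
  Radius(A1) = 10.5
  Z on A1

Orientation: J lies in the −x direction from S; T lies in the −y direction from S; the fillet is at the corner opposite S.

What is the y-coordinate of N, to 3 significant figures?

-32.5

The virtual corner opposite S is at (-51.6, -43.0). Tangency of A1 to JN means the radius MN is perpendicular to JN and since A1 is tangent to ZT there, MZ ⟂ ZT, with radius 10.5, so the center M sits 10.5 in from both sides at M = (-41.1, -32.5). That places the tangent points at N = (-51.6, -32.5) on JN and Z = (-41.1, -43.0) on ZT. So N.y = -32.5.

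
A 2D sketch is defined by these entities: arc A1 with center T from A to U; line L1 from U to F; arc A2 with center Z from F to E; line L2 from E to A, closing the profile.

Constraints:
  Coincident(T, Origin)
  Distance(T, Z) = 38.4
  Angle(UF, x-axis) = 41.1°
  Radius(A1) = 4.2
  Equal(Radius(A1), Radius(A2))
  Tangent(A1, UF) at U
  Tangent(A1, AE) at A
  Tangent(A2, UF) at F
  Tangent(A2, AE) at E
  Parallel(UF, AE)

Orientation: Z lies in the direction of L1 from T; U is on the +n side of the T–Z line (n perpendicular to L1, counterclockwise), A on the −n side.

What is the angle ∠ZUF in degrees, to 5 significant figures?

6.2419°

The slot axis is L1's direction at 41.1°, so u = (cos 41.1°, sin 41.1°) = (0.75356, 0.65738) and n = (−sin 41.1°, cos 41.1°) = (-0.65738, 0.75356). T is at the origin and Z lies 38.4 along u from T, so Z = 38.4·u = (28.937, 25.243). Tangency of A1 to both parallel lines with radius 4.2 puts U and A at T ± 4.2·n: U = (-2.7610, 3.1650), A = (2.7610, -3.1650). Equal radii place F and E the same way about Z: F = Z + 4.2·n = (26.176, 28.408), E = Z − 4.2·n = (31.698, 22.078). Then cos ∠ZUF = UZ·UF / (|UZ||UF|), giving 6.2419°.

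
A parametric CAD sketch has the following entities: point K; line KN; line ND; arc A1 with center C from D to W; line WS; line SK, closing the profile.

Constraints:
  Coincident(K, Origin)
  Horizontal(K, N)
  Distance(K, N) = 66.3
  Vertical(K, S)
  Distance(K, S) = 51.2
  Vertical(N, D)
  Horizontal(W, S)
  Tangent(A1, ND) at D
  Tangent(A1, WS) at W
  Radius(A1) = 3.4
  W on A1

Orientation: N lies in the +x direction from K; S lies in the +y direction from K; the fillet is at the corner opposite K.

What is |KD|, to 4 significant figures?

81.73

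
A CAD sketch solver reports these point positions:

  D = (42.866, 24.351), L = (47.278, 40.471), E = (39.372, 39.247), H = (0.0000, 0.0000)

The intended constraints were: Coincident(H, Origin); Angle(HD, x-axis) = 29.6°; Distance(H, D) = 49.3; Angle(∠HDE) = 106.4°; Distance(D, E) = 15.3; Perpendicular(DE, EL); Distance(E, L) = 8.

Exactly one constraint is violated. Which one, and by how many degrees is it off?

Perpendicular(DE, EL) — off by 4.40°.

H = (0.00, 0.00) ✓; HD at 29.60° ✓; |HD| = 49.30 ✓; ∠HDE = 106.4° ✓; |DE| = 15.30 ✓; ∠(DE, EL) = 94.40° ✗; |EL| = 8.000 ✓.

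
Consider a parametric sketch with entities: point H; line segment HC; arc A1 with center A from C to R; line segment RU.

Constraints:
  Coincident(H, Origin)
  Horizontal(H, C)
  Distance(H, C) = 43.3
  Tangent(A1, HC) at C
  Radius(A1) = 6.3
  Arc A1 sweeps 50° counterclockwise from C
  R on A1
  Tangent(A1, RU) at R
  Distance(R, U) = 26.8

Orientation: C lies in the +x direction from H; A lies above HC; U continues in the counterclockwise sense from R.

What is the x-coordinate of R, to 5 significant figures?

48.126

H is at the origin; HC is horizontal with |HC| = 43.3 and C on the +x side, so C = (43.300, 0.0000). The tangent condition forces AC to be normal to HC, so A = C + (0, 6.3) = (43.300, 6.3000). On A1, C sits at bearing -90° from A; a 50° counterclockwise sweep puts R at bearing -40°, so R = A + 6.3·(cos -40°, sin -40°) = (48.126, 2.2504). So R.x = 48.126.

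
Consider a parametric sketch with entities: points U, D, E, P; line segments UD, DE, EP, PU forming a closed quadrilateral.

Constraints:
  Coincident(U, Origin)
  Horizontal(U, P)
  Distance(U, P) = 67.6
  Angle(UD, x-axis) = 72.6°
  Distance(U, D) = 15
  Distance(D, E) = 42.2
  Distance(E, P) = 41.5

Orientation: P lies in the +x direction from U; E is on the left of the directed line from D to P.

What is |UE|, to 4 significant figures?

53.65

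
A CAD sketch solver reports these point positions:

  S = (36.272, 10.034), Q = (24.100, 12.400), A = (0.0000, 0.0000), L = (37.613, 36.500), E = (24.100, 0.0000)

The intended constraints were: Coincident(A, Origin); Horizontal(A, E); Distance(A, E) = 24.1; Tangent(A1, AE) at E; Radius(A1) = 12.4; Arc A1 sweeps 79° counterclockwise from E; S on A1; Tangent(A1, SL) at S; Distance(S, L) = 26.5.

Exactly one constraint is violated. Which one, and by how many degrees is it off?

Tangent(A1, SL) at S — off by 8.10°.

A = (0.00, 0.00) ✓; A.y = 0.00, E.y = 0.00 ✓; |AE| = 24.10 ✓; ∠(QE, EA) = 90.00° ✓; |QE| = 12.40 ✓; bearing(Q→S) − bearing(Q→E) = 79.00° ✓; |QS| = 12.40 ✓; ∠(QS, SL) = 81.90° ✗; |SL| = 26.50 ✓.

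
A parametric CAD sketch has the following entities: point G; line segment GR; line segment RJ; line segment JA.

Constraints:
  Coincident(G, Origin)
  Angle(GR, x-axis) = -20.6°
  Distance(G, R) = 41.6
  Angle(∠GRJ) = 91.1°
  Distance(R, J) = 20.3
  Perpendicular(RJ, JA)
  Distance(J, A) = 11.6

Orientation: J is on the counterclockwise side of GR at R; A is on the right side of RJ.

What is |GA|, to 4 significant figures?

57.22

G is at the origin; GR runs at -20.6° with length 41.6, so R = 41.6·(cos -20.6°, sin -20.6°) = (38.94, -14.64). ∠GRJ = 91.1°, so RJ runs at -20.6° + (180° − 91.1°) = 68.30° from the x-axis; with |RJ| = 20.3, J = R + 20.3·(cos 68.30°, sin 68.30°) = (46.45, 4.225). The perpendicularity gives JA at right angles to RJ; with |JA| = 11.6 on the right of RJ, A = J + 11.6·(0.9291, -0.3697) = (57.22, -0.06428). Then |GA| = |A − G| = 57.22.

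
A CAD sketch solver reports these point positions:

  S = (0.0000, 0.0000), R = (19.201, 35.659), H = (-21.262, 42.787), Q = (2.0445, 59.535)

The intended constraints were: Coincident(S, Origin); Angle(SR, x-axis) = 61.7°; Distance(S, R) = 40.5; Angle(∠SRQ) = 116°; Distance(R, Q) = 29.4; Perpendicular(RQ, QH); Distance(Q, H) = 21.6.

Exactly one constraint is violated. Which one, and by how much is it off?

Distance(Q, H) = 21.6 — off by 7.10.

S = (0.00, 0.00) ✓; SR at 61.70° ✓; |SR| = 40.50 ✓; ∠SRQ = 116.0° ✓; |RQ| = 29.40 ✓; ∠(RQ, QH) = 90.00° ✓; |QH| = 28.70 ✗.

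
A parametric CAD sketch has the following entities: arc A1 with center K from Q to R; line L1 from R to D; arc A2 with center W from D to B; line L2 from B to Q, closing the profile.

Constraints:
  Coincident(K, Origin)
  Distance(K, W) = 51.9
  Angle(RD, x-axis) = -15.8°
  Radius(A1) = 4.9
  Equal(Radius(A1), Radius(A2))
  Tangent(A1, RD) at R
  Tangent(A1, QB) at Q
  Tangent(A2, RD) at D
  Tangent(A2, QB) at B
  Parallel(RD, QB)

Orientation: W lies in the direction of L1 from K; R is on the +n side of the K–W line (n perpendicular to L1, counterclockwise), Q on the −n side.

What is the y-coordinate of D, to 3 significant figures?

-9.42

The slot axis is L1's direction at -15.8°, so u = (cos -15.8°, sin -15.8°) = (0.962, -0.272) and n = (−sin -15.8°, cos -15.8°) = (0.272, 0.962). K is at the origin and W lies 51.9 along u from K, so W = 51.9·u = (49.9, -14.1). Tangency of A1 to both parallel lines with radius 4.9 puts R and Q at K ± 4.9·n: R = (1.33, 4.71), Q = (-1.33, -4.71). Equal radii place D and B the same way about W: D = W + 4.9·n = (51.3, -9.42), B = W − 4.9·n = (48.6, -18.8). So D.y = -9.42.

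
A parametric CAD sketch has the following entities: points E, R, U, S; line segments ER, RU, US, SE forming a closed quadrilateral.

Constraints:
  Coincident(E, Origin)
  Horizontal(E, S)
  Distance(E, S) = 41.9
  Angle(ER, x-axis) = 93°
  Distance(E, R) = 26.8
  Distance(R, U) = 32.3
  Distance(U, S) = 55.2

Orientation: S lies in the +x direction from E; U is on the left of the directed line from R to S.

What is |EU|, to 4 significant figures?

54.64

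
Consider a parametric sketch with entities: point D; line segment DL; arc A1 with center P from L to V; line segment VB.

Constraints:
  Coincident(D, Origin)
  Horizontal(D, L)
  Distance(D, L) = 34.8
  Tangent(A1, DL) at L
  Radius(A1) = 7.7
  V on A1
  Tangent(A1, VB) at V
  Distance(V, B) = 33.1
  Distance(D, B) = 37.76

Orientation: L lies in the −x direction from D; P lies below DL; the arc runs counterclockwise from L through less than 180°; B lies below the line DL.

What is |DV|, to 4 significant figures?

42.02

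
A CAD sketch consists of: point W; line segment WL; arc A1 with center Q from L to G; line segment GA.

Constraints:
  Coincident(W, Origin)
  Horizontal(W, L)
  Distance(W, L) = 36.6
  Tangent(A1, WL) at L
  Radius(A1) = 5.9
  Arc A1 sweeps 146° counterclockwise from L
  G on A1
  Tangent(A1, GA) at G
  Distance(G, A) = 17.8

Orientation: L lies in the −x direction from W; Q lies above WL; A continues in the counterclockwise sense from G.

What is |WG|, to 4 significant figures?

35.01

W is at the origin; W and L share the same y with |WL| = 36.6 and L on the −x side, so L = (-36.60, 0.000). Tangency of A1 to WL means the radius QL is perpendicular to WL, so Q = L + (0, 5.9) = (-36.60, 5.900). On A1, L sits at bearing -90° from Q; a 146° counterclockwise sweep puts G at bearing 56°, so G = Q + 5.9·(cos 56°, sin 56°) = (-33.30, 10.79). Then |WG| = |G − W| = 35.01.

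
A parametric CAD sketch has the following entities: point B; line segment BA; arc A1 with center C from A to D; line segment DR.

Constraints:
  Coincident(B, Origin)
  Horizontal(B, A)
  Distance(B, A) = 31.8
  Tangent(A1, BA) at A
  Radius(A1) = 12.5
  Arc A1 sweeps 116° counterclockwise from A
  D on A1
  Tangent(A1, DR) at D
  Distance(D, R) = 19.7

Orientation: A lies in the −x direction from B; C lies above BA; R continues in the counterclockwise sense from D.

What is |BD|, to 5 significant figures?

27.316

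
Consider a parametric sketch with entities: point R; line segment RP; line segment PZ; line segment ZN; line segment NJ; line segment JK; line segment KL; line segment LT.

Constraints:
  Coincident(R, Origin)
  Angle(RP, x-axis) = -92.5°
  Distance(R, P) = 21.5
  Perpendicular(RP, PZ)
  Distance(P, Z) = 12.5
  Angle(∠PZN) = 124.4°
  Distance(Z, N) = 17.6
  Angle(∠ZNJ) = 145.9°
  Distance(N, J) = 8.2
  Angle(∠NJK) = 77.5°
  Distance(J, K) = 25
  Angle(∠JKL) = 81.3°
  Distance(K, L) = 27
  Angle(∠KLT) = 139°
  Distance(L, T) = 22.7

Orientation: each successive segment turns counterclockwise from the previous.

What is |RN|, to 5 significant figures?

23.503

RP ⟂ PZ, so PZ runs at -2.5000°; with |PZ| = 12.5, Z = (11.550, -22.025). ∠PZN = 124.4° gives ZN at 53.100° from the x-axis; with |ZN| = 17.6, N = (22.118, -7.9503). Then |RN| = |N − R| = 23.503.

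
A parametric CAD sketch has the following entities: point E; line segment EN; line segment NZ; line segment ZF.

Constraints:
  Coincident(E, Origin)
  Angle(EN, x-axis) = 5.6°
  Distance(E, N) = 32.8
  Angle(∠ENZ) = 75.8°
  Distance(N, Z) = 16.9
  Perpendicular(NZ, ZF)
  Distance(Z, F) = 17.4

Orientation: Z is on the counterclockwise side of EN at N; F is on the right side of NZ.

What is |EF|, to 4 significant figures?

49.99

E is at the origin; EN runs at 5.6° with length 32.8, so N = 32.8·(cos 5.6°, sin 5.6°) = (32.64, 3.201). ∠ENZ = 75.8°, so NZ runs at 5.6° + (180° − 75.8°) = 109.8° from the x-axis; with |NZ| = 16.9, Z = N + 16.9·(cos 109.8°, sin 109.8°) = (26.92, 19.10). The perpendicularity gives ZF at right angles to NZ; with |ZF| = 17.4 on the right of NZ, F = Z + 17.4·(0.9409, 0.3387) = (43.29, 25.00). Then |EF| = |F − E| = 49.99.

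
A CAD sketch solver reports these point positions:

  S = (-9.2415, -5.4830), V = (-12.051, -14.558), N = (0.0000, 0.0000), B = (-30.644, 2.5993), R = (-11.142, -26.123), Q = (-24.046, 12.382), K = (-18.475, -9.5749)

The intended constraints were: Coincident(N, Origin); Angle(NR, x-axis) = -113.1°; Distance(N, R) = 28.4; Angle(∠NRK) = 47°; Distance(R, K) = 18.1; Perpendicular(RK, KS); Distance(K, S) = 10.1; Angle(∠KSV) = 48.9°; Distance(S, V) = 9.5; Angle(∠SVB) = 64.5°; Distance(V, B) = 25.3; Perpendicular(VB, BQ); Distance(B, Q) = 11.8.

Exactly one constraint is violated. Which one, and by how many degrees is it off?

Perpendicular(VB, BQ) — off by 8.70°.

N = (0.00, 0.00) ✓; NR at -113.1° ✓; |NR| = 28.40 ✓; ∠NRK = 47.00° ✓; |RK| = 18.10 ✓; ∠(RK, KS) = 90.00° ✓; |KS| = 10.10 ✓; ∠KSV = 48.90° ✓; |SV| = 9.500 ✓; ∠SVB = 64.50° ✓; |VB| = 25.30 ✓; ∠(VB, BQ) = 81.30° ✗; |BQ| = 11.80 ✓.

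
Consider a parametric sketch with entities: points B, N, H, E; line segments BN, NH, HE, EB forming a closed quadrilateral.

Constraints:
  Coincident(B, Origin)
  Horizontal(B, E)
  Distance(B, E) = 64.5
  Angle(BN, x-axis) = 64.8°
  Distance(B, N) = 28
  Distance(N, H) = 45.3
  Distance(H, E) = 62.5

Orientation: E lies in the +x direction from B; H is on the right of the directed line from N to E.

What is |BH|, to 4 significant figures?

20.11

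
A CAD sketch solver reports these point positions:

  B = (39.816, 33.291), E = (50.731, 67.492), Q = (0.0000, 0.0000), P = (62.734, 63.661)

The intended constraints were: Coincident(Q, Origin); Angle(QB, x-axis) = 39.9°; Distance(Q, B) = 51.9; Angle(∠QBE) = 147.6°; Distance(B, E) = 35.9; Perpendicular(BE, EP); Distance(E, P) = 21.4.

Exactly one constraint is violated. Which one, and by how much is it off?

Distance(E, P) = 21.4 — off by 8.80.

Q = (0.00, 0.00) ✓; QB at 39.90° ✓; |QB| = 51.90 ✓; ∠QBE = 147.6° ✓; |BE| = 35.90 ✓; ∠(BE, EP) = 90.00° ✓; |EP| = 12.60 ✗.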